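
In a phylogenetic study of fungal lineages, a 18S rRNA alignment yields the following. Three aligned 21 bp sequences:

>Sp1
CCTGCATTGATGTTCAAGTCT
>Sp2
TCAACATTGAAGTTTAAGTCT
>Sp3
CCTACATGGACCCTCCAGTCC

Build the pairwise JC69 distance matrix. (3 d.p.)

d(Sp1,Sp2) = 0.286, d(Sp1,Sp3) = 0.441, d(Sp2,Sp3) = 0.635

Sp1–Sp2: 5/21 sites differ → p ≈ 0.238095, d = −0.75 ln(1 − 0.31746) = 0.286451 ≈ 0.286.
Sp1–Sp3: 7/21 sites differ → p ≈ 0.333333, d = −0.75 ln(1 − 0.444444) = 0.440839 ≈ 0.441.
Sp2–Sp3: 9/21 sites differ → p ≈ 0.428571, d = −0.75 ln(1 − 0.571428) = 0.635472 ≈ 0.635.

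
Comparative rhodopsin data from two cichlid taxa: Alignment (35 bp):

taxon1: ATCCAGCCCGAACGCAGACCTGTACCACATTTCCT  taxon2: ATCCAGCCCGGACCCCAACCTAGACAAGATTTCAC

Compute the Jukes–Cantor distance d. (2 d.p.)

0.36

The sequences differ at 10 of 35 sites (11, 14, 16, 17, 22, 23, 26, 28, 34, 35), so p = 10/35 ≈ 0.285714.
d = −(3/4) ln(1 − 4p/3) = −0.75 ln(1 − 0.380952) = −0.75 ln(0.619048)
  = −0.75 × (-0.479572) = 0.359679 substitutions/site.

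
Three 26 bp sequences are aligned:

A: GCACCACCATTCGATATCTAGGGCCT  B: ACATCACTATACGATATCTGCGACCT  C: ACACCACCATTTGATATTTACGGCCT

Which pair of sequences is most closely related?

A and C

A–B: 7/26 differ, p = 0.269, d = 0.334.
A–C: 4/26 differ, p = 0.154, d = 0.172.
B–C: 7/26 differ, p = 0.269, d = 0.334.
The smallest distance is between A and C.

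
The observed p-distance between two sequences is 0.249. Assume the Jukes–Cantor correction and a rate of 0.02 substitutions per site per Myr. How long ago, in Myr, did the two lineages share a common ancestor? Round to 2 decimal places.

7.57

d = −(3/4) ln(1 − 4p/3) = −0.75 ln(1 − 0.332) = −0.75 ln(0.668)
  = −0.75 × (-0.403467) = 0.302600 substitutions/site.
Under a molecular clock d = 2μt, so t = d/(2μ) = 0.302600 / (2 × 0.02) = 7.57 Myr.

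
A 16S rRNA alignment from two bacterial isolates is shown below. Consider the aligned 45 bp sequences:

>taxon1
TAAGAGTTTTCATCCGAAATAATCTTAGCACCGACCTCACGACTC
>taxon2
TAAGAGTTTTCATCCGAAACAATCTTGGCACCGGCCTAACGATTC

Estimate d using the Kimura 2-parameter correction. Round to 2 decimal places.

Of 45 sites, 4 differences are transitions and 1 are transversions, so P = 4/45 ≈ 0.088889 and Q = 1/45 ≈ 0.022222.
Under the Kimura two-parameter model, d = −½ ln(1 − 2P − Q) − ¼ ln(1 − 2Q).
1 − 2P − Q = 0.8, giving −½ ln(0.8) = 0.111572.
1 − 2Q = 0.955556, giving −¼ ln(0.955556) = 0.011365.
d = 0.111572 + 0.011365 = 0.122937.

0.12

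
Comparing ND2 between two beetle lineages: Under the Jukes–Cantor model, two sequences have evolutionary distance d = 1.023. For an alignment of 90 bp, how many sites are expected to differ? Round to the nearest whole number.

50

Invert JC69: p = (3/4)(1 − e^(−4d/3)) = 0.75 × (1 − e^(-1.364)) = 0.75 × (1 − 0.255636) = 0.558273.
Expected differing sites = pL ≈ 0.558273 × 90 = 50.24457 ≈ 50.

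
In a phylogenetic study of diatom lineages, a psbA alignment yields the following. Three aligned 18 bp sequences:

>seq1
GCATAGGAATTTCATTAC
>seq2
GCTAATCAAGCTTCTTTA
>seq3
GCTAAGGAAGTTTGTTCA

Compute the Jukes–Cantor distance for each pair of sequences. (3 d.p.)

d(seq1,seq2) = 1.012, d(seq1,seq3) = 0.548, d(seq2,seq3) = 0.347

seq1–seq2: 10/18 sites differ → p ≈ 0.555556, d = −0.75 ln(1 − 0.740741) = 1.012446 ≈ 1.012.
seq1–seq3: 7/18 sites differ → p ≈ 0.388889, d = −0.75 ln(1 − 0.518519) = 0.548166 ≈ 0.548.
seq2–seq3: 5/18 sites differ → p ≈ 0.277778, d = −0.75 ln(1 − 0.370371) = 0.346968 ≈ 0.347.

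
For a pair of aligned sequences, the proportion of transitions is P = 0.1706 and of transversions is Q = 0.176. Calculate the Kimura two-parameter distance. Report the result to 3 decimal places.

0.473

Under the Kimura two-parameter model, d = −½ ln(1 − 2P − Q) − ¼ ln(1 − 2Q).
1 − 2P − Q = 0.4828, giving −½ ln(0.4828) = 0.364076.
1 − 2Q = 0.648, giving −¼ ln(0.648) = 0.108466.
d = 0.364076 + 0.108466 = 0.472542.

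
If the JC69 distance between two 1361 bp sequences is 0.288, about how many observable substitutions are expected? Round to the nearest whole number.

325

Invert JC69: p = (3/4)(1 − e^(−4d/3)) = 0.75 × (1 − e^(-0.384)) = 0.75 × (1 − 0.681131) = 0.239152.
Expected differing sites = pL ≈ 0.239152 × 1361 = 325.485872 ≈ 325.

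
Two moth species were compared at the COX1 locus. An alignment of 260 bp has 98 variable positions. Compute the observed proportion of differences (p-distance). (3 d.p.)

0.377

p = 98/260 = 0.376923… ≈ 0.377 (to 3 d.p.).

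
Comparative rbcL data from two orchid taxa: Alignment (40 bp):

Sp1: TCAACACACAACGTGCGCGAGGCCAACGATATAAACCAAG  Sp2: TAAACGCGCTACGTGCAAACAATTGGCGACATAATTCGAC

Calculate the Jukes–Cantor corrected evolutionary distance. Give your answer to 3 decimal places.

0.752

The sequences differ at 19 of 40 sites, so p = 19/40 = 0.475.
d = −(3/4) ln(1 − 4p/3) = −0.75 ln(1 − 0.633333) = −0.75 ln(0.366667)
  = −0.75 × (-1.003301) = 0.752476 substitutions/site.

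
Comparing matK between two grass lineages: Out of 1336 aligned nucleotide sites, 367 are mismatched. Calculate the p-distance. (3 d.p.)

0.275

p = 367/1336 = 0.274700… ≈ 0.275 (to 3 d.p.).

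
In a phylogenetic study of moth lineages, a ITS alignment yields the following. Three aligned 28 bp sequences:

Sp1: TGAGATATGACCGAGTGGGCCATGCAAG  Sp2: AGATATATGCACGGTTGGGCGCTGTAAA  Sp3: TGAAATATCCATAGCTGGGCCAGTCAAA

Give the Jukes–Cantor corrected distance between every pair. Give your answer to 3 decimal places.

d(Sp1,Sp2) = 0.485, d(Sp1,Sp3) = 0.556, d(Sp2,Sp3) = 0.556

Sp1–Sp2: 10/28 sites differ → p ≈ 0.357143, d = −0.75 ln(1 − 0.476191) = 0.484971 ≈ 0.485.
Sp1–Sp3: 11/28 sites differ → p ≈ 0.392857, d = −0.75 ln(1 − 0.523809) = 0.556452 ≈ 0.556.
Sp2–Sp3: 11/28 sites differ → p ≈ 0.392857, d = −0.75 ln(1 − 0.523809) = 0.556452 ≈ 0.556.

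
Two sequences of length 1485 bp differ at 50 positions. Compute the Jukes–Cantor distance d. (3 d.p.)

0.034

p = 50/1485 ≈ 0.03367.
d = −(3/4) ln(1 − 4p/3) = −0.75 ln(1 − 0.044893) = −0.75 ln(0.955107)
  = −0.75 × (-0.045932) = 0.034449 substitutions/site.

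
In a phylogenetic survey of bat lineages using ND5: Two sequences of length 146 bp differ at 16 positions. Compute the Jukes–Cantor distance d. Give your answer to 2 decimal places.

p = 16/146 ≈ 0.109589.
d = −(3/4) ln(1 − 4p/3) = −0.75 ln(1 − 0.146119) = −0.75 ln(0.853881)
  = −0.75 × (-0.157963) = 0.118472 substitutions/site.

0.12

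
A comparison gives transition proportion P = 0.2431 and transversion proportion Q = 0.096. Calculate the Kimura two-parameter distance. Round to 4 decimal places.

0.4897

Under the Kimura two-parameter model, d = −½ ln(1 − 2P − Q) − ¼ ln(1 − 2Q).
1 − 2P − Q = 0.4178, giving −½ ln(0.4178) = 0.436376.
1 − 2Q = 0.808, giving −¼ ln(0.808) = 0.053298.
d = 0.436376 + 0.053298 = 0.489674.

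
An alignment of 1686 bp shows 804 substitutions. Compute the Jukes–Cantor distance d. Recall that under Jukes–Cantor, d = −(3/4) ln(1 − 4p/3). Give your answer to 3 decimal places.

p = 804/1686 ≈ 0.476868.
d = −(3/4) ln(1 − 4p/3) = −0.75 ln(1 − 0.635824) = −0.75 ln(0.364176)
  = −0.75 × (-1.010118) = 0.757589 substitutions/site.

0.758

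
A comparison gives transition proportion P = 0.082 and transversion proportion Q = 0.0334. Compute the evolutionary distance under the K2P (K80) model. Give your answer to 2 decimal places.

Under the Kimura two-parameter model, d = −½ ln(1 − 2P − Q) − ¼ ln(1 − 2Q).
1 − 2P − Q = 0.8026, giving −½ ln(0.8026) = 0.109949.
1 − 2Q = 0.9332, giving −¼ ln(0.9332) = 0.017284.
d = 0.109949 + 0.017284 = 0.127233.

0.13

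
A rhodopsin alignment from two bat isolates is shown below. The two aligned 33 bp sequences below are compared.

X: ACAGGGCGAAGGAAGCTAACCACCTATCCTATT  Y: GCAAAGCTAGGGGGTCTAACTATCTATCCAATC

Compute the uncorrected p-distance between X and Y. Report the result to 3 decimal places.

The sequences differ at 12 of 33 positions.
p = 12/33 = 0.363636… ≈ 0.364 (to 3 d.p.).

0.364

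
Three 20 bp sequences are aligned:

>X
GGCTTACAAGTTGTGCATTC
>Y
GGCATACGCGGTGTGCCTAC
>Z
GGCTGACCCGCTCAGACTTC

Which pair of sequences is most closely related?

X–Y: 6/20 differ, p = 0.300, d = 0.383.
X–Z: 8/20 differ, p = 0.400, d = 0.572.
Y–Z: 8/20 differ, p = 0.400, d = 0.572.
The smallest distance is between X and Y.

X and Y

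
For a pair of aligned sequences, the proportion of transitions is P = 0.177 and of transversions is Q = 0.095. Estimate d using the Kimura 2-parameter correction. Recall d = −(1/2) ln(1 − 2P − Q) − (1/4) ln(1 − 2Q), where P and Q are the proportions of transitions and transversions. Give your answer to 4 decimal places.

Under the Kimura two-parameter model, d = −½ ln(1 − 2P − Q) − ¼ ln(1 − 2Q).
1 − 2P − Q = 0.551, giving −½ ln(0.551) = 0.298010.
1 − 2Q = 0.81, giving −¼ ln(0.81) = 0.052680.
d = 0.298010 + 0.052680 = 0.350690.

0.3507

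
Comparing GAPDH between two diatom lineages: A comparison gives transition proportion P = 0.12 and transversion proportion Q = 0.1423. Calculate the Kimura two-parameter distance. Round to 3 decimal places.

Under the Kimura two-parameter model, d = −½ ln(1 − 2P − Q) − ¼ ln(1 − 2Q).
1 − 2P − Q = 0.6177, giving −½ ln(0.6177) = 0.240876.
1 − 2Q = 0.7154, giving −¼ ln(0.7154) = 0.083728.
d = 0.240876 + 0.083728 = 0.324604.

0.325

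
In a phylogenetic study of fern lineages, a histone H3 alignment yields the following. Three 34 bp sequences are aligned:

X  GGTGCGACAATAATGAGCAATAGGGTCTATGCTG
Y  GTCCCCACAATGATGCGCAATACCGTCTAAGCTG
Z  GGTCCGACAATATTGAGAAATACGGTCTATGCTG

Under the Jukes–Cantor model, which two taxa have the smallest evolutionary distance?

X and Z

X–Y: 9/34 differ, p = 0.265, d = 0.326.
X–Z: 4/34 differ, p = 0.118, d = 0.128.
Y–Z: 9/34 differ, p = 0.265, d = 0.326.
The smallest distance is between X and Z.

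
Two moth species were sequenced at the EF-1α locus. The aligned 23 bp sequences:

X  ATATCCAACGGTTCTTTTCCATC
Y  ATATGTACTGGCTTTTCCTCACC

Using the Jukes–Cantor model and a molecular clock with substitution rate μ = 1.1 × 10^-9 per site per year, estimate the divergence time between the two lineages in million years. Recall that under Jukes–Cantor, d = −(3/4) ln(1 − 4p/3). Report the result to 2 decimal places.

The sequences differ at 10 of 23 sites (5, 6, 8, 9, 12, 14, 17, 18, 19, 22), so p = 10/23 ≈ 0.434783.
d = −(3/4) ln(1 − 4p/3) = −0.75 ln(1 − 0.579711) = −0.75 ln(0.420289)
  = −0.75 × (-0.866813) = 0.650110 substitutions/site.
Under a molecular clock d = 2μt, so t = d/(2μ) = 0.650110 / (2 × 1.1 × 10^-9) = 295.50 million years.

295.50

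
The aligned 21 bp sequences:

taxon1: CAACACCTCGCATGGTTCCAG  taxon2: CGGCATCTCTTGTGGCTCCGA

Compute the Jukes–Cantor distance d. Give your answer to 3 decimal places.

The sequences differ at 9 of 21 sites (2, 3, 6, 10, 11, 12, 16, 20, 21), so p = 9/21 ≈ 0.428571.
d = −(3/4) ln(1 − 4p/3) = −0.75 ln(1 − 0.571428) = −0.75 ln(0.428572)
  = −0.75 × (-0.847297) = 0.635473 substitutions/site.

0.635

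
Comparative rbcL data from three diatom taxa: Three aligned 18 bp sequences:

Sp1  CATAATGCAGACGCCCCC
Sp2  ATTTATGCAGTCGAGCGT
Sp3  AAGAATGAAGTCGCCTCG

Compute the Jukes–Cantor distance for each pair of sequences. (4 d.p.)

d(Sp1,Sp2) = 0.6735, d(Sp1,Sp3) = 0.4408, d(Sp2,Sp3) = 0.8240

Sp1–Sp2: 8/18 sites differ → p ≈ 0.444444, d = −0.75 ln(1 − 0.592592) = 0.673455 ≈ 0.6735.
Sp1–Sp3: 6/18 sites differ → p ≈ 0.333333, d = −0.75 ln(1 − 0.444444) = 0.440839 ≈ 0.4408.
Sp2–Sp3: 9/18 sites differ → p = 0.5, d = −0.75 ln(1 − 0.666667) = 0.823960 ≈ 0.8240.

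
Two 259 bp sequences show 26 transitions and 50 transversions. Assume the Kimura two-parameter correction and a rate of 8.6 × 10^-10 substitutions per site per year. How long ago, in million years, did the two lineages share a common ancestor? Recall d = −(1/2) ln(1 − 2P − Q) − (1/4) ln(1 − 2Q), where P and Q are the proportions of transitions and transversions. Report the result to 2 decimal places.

216.44

P = 26/259 ≈ 0.100386 and Q = 50/259 ≈ 0.19305.
Under the Kimura two-parameter model, d = −½ ln(1 − 2P − Q) − ¼ ln(1 − 2Q).
1 − 2P − Q = 0.606178, giving −½ ln(0.606178) = 0.250291.
1 − 2Q = 0.6139, giving −¼ ln(0.6139) = 0.121981.
d = 0.250291 + 0.121981 = 0.372272.
Under a molecular clock d = 2μt, so t = d/(2μ) = 0.372272 / (2 × 8.6 × 10^-10) = 216.44 million years.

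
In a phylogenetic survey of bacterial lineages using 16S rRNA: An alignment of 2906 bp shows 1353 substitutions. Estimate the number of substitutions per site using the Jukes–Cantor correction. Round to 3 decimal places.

0.727

p = 1353/2906 ≈ 0.465588.
d = −(3/4) ln(1 − 4p/3) = −0.75 ln(1 − 0.620784) = −0.75 ln(0.379216)
  = −0.75 × (-0.969649) = 0.727237 substitutions/site.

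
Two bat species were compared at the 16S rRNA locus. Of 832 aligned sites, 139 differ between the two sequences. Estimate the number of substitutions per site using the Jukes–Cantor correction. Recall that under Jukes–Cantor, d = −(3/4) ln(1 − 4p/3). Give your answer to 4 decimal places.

0.1890

p = 139/832 ≈ 0.167067.
d = −(3/4) ln(1 − 4p/3) = −0.75 ln(1 − 0.222756) = −0.75 ln(0.777244)
  = −0.75 × (-0.252001) = 0.189001 substitutions/site.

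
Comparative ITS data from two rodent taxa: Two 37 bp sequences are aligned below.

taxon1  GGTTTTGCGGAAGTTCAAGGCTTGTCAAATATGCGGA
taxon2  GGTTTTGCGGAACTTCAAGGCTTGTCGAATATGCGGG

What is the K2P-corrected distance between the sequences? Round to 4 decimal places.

Of 37 sites, 2 differences are transitions and 1 are transversions, so P = 2/37 ≈ 0.054054 and Q = 1/37 ≈ 0.027027.
Under the Kimura two-parameter model, d = −½ ln(1 − 2P − Q) − ¼ ln(1 − 2Q).
1 − 2P − Q = 0.864865, giving −½ ln(0.864865) = 0.072591.
1 − 2Q = 0.945946, giving −¼ ln(0.945946) = 0.013892.
d = 0.072591 + 0.013892 = 0.086483.

0.0865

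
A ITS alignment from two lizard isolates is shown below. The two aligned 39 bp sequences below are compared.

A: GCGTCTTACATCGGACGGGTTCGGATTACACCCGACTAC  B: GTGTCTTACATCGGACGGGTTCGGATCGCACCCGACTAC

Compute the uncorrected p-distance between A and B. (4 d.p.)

The sequences differ at 3 of 39 positions (sites 2, 27, 28).
p = 3/39 = 0.076923… ≈ 0.0769 (to 4 d.p.).

0.0769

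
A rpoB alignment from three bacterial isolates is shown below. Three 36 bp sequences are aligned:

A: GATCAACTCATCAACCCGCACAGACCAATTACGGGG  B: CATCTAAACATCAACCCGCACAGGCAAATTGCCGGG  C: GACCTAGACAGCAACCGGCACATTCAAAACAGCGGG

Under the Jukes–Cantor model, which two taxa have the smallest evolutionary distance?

A and B

A–B: 8/36 differ, p = 0.222, d = 0.264.
A–C: 13/36 differ, p = 0.361, d = 0.493.
B–C: 11/36 differ, p = 0.306, d = 0.392.
The smallest distance is between A and B.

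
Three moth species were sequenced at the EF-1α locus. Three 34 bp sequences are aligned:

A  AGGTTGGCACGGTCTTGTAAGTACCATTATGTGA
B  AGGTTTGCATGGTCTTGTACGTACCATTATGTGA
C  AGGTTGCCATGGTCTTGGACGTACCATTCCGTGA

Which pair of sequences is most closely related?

A–B: 3/34 differ, p = 0.088, d = 0.094.
A–C: 6/34 differ, p = 0.176, d = 0.201.
B–C: 5/34 differ, p = 0.147, d = 0.164.
The smallest distance is between A and B.

A and B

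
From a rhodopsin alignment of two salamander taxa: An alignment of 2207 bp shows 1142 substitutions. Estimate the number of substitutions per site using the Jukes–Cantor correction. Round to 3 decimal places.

0.878

p = 1142/2207 ≈ 0.517444.
d = −(3/4) ln(1 − 4p/3) = −0.75 ln(1 − 0.689925) = −0.75 ln(0.310075)
  = −0.75 × (-1.170941) = 0.878206 substitutions/site.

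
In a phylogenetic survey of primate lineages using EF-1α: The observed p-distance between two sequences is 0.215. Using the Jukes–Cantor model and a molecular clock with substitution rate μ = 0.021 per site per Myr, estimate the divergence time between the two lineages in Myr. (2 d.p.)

6.03

d = −(3/4) ln(1 − 4p/3) = −0.75 ln(1 − 0.286667) = −0.75 ln(0.713333)
  = −0.75 × (-0.337807) = 0.253355 substitutions/site.
Under a molecular clock d = 2μt, so t = d/(2μ) = 0.253355 / (2 × 0.021) = 6.03 Myr.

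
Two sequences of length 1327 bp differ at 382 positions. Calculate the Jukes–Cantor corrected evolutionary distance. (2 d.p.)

p = 382/1327 ≈ 0.287867.
d = −(3/4) ln(1 − 4p/3) = −0.75 ln(1 − 0.383823) = −0.75 ln(0.616177)
  = −0.75 × (-0.484221) = 0.363166 substitutions/site.

0.36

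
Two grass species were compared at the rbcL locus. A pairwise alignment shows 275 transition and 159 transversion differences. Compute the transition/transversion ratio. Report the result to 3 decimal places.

1.730

R = 275/159 = 1.729559… ≈ 1.730 (to 3 d.p.).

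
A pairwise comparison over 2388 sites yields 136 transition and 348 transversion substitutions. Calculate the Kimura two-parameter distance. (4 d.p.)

P = 136/2388 ≈ 0.056951 and Q = 348/2388 ≈ 0.145729.
Under the Kimura two-parameter model, d = −½ ln(1 − 2P − Q) − ¼ ln(1 − 2Q).
1 − 2P − Q = 0.740369, giving −½ ln(0.740369) = 0.150303.
1 − 2Q = 0.708542, giving −¼ ln(0.708542) = 0.086136.
d = 0.150303 + 0.086136 = 0.236439.

0.2364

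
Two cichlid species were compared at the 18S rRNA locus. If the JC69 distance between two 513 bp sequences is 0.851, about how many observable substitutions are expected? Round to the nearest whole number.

261

Invert JC69: p = (3/4)(1 − e^(−4d/3)) = 0.75 × (1 − e^(-1.134667)) = 0.75 × (1 − 0.321529) = 0.508853.
Expected differing sites = pL ≈ 0.508853 × 513 = 261.041589 ≈ 261.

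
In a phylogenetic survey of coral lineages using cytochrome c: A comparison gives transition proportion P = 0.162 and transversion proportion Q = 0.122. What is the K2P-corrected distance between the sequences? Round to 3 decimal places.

Under the Kimura two-parameter model, d = −½ ln(1 − 2P − Q) − ¼ ln(1 − 2Q).
1 − 2P − Q = 0.554, giving −½ ln(0.554) = 0.295295.
1 − 2Q = 0.756, giving −¼ ln(0.756) = 0.069928.
d = 0.295295 + 0.069928 = 0.365223.

0.365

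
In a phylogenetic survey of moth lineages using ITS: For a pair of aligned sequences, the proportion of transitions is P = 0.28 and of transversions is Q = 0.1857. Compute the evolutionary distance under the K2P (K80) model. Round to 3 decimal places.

0.801

Under the Kimura two-parameter model, d = −½ ln(1 − 2P − Q) − ¼ ln(1 − 2Q).
1 − 2P − Q = 0.2543, giving −½ ln(0.2543) = 0.684620.
1 − 2Q = 0.6286, giving −¼ ln(0.6286) = 0.116065.
d = 0.684620 + 0.116065 = 0.800685.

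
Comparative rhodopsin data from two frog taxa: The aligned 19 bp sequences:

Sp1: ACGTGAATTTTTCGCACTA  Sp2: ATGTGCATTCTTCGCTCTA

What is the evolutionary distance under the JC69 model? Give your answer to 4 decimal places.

0.2471

The sequences differ at 4 of 19 sites (2, 6, 10, 16), so p = 4/19 ≈ 0.210526.
d = −(3/4) ln(1 − 4p/3) = −0.75 ln(1 − 0.280701) = −0.75 ln(0.719299)
  = −0.75 × (-0.329478) = 0.247109 substitutions/site.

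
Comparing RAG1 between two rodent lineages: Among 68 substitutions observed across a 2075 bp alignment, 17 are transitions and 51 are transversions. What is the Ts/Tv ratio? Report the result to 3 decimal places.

0.333

R = 17/51 = 0.333333… ≈ 0.333 (to 3 d.p.).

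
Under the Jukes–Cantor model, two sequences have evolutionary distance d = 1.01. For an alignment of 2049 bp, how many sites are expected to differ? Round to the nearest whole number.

1137

Invert JC69: p = (3/4)(1 − e^(−4d/3)) = 0.75 × (1 − e^(-1.346667)) = 0.75 × (1 − 0.260106) = 0.554921.
Expected differing sites = pL ≈ 0.554921 × 2049 = 1137.033129 ≈ 1137.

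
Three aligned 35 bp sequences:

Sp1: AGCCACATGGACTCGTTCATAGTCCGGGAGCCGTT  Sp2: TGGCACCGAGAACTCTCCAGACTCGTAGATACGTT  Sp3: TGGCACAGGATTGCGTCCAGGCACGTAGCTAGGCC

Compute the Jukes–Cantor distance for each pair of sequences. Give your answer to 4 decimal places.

d(Sp1,Sp2) = 0.7823, d(Sp1,Sp3) = 1.2071, d(Sp2,Sp3) = 0.5716

Sp1–Sp2: 17/35 sites differ → p ≈ 0.485714, d = −0.75 ln(1 − 0.647619) = 0.782282 ≈ 0.7823.
Sp1–Sp3: 21/35 sites differ → p = 0.6, d = −0.75 ln(1 − 0.8) = 1.207078 ≈ 1.2071.
Sp2–Sp3: 14/35 sites differ → p = 0.4, d = −0.75 ln(1 − 0.533333) = 0.571605 ≈ 0.5716.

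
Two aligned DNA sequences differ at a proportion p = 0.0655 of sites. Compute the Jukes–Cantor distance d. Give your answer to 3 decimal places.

d = −(3/4) ln(1 − 4p/3) = −0.75 ln(1 − 0.087333) = −0.75 ln(0.912667)
  = −0.75 × (-0.091384) = 0.068538 substitutions/site.

0.069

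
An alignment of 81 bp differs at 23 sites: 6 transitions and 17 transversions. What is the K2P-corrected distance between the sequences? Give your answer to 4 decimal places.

P = 6/81 ≈ 0.074074 and Q = 17/81 ≈ 0.209877.
Under the Kimura two-parameter model, d = −½ ln(1 − 2P − Q) − ¼ ln(1 − 2Q).
1 − 2P − Q = 0.641975, giving −½ ln(0.641975) = 0.221603.
1 − 2Q = 0.580246, giving −¼ ln(0.580246) = 0.136076.
d = 0.221603 + 0.136076 = 0.357679.

0.3577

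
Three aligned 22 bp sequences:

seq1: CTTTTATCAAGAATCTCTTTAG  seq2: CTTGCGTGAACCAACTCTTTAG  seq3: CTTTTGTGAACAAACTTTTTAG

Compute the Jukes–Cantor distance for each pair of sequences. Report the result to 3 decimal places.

d(seq1,seq2) = 0.414, d(seq1,seq3) = 0.271, d(seq2,seq3) = 0.208

seq1–seq2: 7/22 sites differ → p ≈ 0.318182, d = −0.75 ln(1 − 0.424243) = 0.414052 ≈ 0.414.
seq1–seq3: 5/22 sites differ → p ≈ 0.227273, d = −0.75 ln(1 − 0.303031) = 0.270761 ≈ 0.271.
seq2–seq3: 4/22 sites differ → p ≈ 0.181818, d = −0.75 ln(1 − 0.242424) = 0.208224 ≈ 0.208.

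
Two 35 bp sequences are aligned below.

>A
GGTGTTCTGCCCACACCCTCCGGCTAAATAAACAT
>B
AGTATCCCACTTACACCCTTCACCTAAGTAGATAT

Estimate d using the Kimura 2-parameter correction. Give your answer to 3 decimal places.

Of 35 sites, 12 differences are transitions and 1 are transversions, so P = 12/35 ≈ 0.342857 and Q = 1/35 ≈ 0.028571.
Under the Kimura two-parameter model, d = −½ ln(1 − 2P − Q) − ¼ ln(1 − 2Q).
1 − 2P − Q = 0.285715, giving −½ ln(0.285715) = 0.626380.
1 − 2Q = 0.942858, giving −¼ ln(0.942858) = 0.014710.
d = 0.626380 + 0.014710 = 0.641090.

0.641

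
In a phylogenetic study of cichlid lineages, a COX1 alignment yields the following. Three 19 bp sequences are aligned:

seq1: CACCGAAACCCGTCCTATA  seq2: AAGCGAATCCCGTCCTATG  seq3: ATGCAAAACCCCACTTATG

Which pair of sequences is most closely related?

seq1–seq2: 4/19 differ, p = 0.211, d = 0.247.
seq1–seq3: 8/19 differ, p = 0.421, d = 0.618.
seq2–seq3: 6/19 differ, p = 0.316, d = 0.410.
The smallest distance is between seq1 and seq2.

seq1 and seq2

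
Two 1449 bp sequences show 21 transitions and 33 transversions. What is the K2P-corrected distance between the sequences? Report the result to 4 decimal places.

P = 21/1449 ≈ 0.014493 and Q = 33/1449 ≈ 0.022774.
Under the Kimura two-parameter model, d = −½ ln(1 − 2P − Q) − ¼ ln(1 − 2Q).
1 − 2P − Q = 0.94824, giving −½ ln(0.94824) = 0.026574.
1 − 2Q = 0.954452, giving −¼ ln(0.954452) = 0.011654.
d = 0.026574 + 0.011654 = 0.038228.

0.0382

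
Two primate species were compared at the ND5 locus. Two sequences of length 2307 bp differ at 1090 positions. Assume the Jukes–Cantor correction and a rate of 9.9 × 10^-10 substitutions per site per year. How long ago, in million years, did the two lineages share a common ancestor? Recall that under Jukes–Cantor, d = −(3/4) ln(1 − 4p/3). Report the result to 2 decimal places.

p = 1090/2307 ≈ 0.472475.
d = −(3/4) ln(1 − 4p/3) = −0.75 ln(1 − 0.629967) = −0.75 ln(0.370033)
  = −0.75 × (-0.994163) = 0.745622 substitutions/site.
Under a molecular clock d = 2μt, so t = d/(2μ) = 0.745622 / (2 × 9.9 × 10^-10) = 376.58 million years.

376.58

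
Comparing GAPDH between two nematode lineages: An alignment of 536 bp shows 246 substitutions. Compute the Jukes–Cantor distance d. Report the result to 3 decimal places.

0.710

p = 246/536 ≈ 0.458955.
d = −(3/4) ln(1 − 4p/3) = −0.75 ln(1 − 0.61194) = −0.75 ln(0.38806)
  = −0.75 × (-0.946595) = 0.709946 substitutions/site.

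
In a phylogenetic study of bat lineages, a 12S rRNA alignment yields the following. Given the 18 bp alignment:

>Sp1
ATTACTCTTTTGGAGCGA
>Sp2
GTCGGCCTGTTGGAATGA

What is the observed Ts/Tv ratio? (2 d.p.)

3.00

Transitions are A↔G and C↔T; transversions are all other mismatches.
Transitions: 6. Transversions: 2.
R = 6/2 = 3.00.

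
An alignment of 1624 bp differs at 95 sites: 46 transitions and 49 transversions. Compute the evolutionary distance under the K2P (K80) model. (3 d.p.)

P = 46/1624 ≈ 0.028325 and Q = 49/1624 ≈ 0.030172.
Under the Kimura two-parameter model, d = −½ ln(1 − 2P − Q) − ¼ ln(1 − 2Q).
1 − 2P − Q = 0.913178, giving −½ ln(0.913178) = 0.045412.
1 − 2Q = 0.939656, giving −¼ ln(0.939656) = 0.015560.
d = 0.045412 + 0.015560 = 0.060972.

0.061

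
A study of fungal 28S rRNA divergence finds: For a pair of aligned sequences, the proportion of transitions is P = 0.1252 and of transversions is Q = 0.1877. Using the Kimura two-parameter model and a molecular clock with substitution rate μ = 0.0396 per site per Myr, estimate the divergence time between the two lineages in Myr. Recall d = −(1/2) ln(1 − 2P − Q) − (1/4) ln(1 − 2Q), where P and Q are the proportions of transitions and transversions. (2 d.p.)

5.12

Under the Kimura two-parameter model, d = −½ ln(1 − 2P − Q) − ¼ ln(1 − 2Q).
1 − 2P − Q = 0.5619, giving −½ ln(0.5619) = 0.288216.
1 − 2Q = 0.6246, giving −¼ ln(0.6246) = 0.117661.
d = 0.288216 + 0.117661 = 0.405877.
Under a molecular clock d = 2μt, so t = d/(2μ) = 0.405877 / (2 × 0.0396) = 5.12 Myr.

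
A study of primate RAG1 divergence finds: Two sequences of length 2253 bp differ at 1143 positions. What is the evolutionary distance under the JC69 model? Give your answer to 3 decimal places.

p = 1143/2253 ≈ 0.507324.
d = −(3/4) ln(1 − 4p/3) = −0.75 ln(1 − 0.676432) = −0.75 ln(0.323568)
  = −0.75 × (-1.128346) = 0.846260 substitutions/site.

0.846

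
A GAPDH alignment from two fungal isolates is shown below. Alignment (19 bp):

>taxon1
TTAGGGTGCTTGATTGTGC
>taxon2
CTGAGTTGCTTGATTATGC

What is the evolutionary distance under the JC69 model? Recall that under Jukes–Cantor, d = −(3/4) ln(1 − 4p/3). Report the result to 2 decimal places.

0.32

The sequences differ at 5 of 19 sites (1, 3, 4, 6, 16), so p = 5/19 ≈ 0.263158.
d = −(3/4) ln(1 − 4p/3) = −0.75 ln(1 − 0.350877) = −0.75 ln(0.649123)
  = −0.75 × (-0.432133) = 0.324100 substitutions/site.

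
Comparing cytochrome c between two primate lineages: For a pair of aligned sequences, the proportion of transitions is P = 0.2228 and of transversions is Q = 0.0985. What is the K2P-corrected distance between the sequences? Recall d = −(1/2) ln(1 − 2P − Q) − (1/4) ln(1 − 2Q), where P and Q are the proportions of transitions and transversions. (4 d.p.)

0.4476

Under the Kimura two-parameter model, d = −½ ln(1 − 2P − Q) − ¼ ln(1 − 2Q).
1 − 2P − Q = 0.4559, giving −½ ln(0.4559) = 0.392741.
1 − 2Q = 0.803, giving −¼ ln(0.803) = 0.054850.
d = 0.392741 + 0.054850 = 0.447591.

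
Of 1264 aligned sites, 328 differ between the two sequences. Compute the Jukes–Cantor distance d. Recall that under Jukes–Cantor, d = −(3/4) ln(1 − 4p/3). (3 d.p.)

p = 328/1264 ≈ 0.259494.
d = −(3/4) ln(1 − 4p/3) = −0.75 ln(1 − 0.345992) = −0.75 ln(0.654008)
  = −0.75 × (-0.424636) = 0.318477 substitutions/site.

0.318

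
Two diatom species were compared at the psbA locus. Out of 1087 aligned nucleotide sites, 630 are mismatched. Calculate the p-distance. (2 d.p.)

p = 630/1087 = 0.579576… ≈ 0.58 (to 2 d.p.).

0.58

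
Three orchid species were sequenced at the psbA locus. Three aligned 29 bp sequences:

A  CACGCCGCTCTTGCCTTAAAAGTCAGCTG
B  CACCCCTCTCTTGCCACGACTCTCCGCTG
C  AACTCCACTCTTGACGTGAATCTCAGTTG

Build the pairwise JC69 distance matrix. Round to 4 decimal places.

A–B: 9/29 sites differ → p ≈ 0.310345, d = −0.75 ln(1 − 0.413793) = 0.400562 ≈ 0.4006.
A–C: 9/29 sites differ → p ≈ 0.310345, d = −0.75 ln(1 − 0.413793) = 0.400562 ≈ 0.4006.
B–C: 9/29 sites differ → p ≈ 0.310345, d = −0.75 ln(1 − 0.413793) = 0.400562 ≈ 0.4006.

d(A,B) = 0.4006, d(A,C) = 0.4006, d(B,C) = 0.4006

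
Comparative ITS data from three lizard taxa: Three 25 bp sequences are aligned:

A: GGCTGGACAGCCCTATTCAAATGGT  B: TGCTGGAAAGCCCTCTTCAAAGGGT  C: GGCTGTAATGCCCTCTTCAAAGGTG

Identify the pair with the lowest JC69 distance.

A–B: 4/25 differ, p = 0.160, d = 0.180.
A–C: 7/25 differ, p = 0.280, d = 0.351.
B–C: 5/25 differ, p = 0.200, d = 0.233.
The smallest distance is between A and B.

A and B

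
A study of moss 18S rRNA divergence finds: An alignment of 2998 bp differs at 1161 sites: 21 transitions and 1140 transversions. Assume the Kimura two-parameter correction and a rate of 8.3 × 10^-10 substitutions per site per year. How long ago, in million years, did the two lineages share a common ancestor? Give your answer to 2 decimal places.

P = 21/2998 ≈ 0.007005 and Q = 1140/2998 ≈ 0.380254.
Under the Kimura two-parameter model, d = −½ ln(1 − 2P − Q) − ¼ ln(1 − 2Q).
1 − 2P − Q = 0.605736, giving −½ ln(0.605736) = 0.250656.
1 − 2Q = 0.239492, giving −¼ ln(0.239492) = 0.357309.
d = 0.250656 + 0.357309 = 0.607965.
Under a molecular clock d = 2μt, so t = d/(2μ) = 0.607965 / (2 × 8.3 × 10^-10) = 366.24 million years.

366.24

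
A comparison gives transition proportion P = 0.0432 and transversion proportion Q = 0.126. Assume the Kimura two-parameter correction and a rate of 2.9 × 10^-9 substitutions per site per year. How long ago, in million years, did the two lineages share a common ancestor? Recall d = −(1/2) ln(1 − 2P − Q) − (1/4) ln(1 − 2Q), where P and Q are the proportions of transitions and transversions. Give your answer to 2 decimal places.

Under the Kimura two-parameter model, d = −½ ln(1 − 2P − Q) − ¼ ln(1 − 2Q).
1 − 2P − Q = 0.7876, giving −½ ln(0.7876) = 0.119382.
1 − 2Q = 0.748, giving −¼ ln(0.748) = 0.072588.
d = 0.119382 + 0.072588 = 0.191970.
Under a molecular clock d = 2μt, so t = d/(2μ) = 0.191970 / (2 × 2.9 × 10^-9) = 33.10 million years.

33.10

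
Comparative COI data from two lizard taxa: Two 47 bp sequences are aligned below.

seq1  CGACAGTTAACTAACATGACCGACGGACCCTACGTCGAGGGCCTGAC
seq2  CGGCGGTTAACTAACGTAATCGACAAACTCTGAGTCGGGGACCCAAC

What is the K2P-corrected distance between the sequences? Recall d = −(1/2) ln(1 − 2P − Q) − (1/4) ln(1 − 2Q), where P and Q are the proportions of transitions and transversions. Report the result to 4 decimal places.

Of 47 sites, 13 differences are transitions and 1 are transversions, so P = 13/47 ≈ 0.276596 and Q = 1/47 ≈ 0.021277.
Under the Kimura two-parameter model, d = −½ ln(1 − 2P − Q) − ¼ ln(1 − 2Q).
1 − 2P − Q = 0.425531, giving −½ ln(0.425531) = 0.427209.
1 − 2Q = 0.957446, giving −¼ ln(0.957446) = 0.010871.
d = 0.427209 + 0.010871 = 0.438080.

0.4381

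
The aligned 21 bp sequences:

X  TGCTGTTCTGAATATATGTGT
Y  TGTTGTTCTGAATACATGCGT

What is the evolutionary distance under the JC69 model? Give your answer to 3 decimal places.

The sequences differ at 3 of 21 sites (3, 15, 19), so p = 3/21 ≈ 0.142857.
d = −(3/4) ln(1 − 4p/3) = −0.75 ln(1 − 0.190476) = −0.75 ln(0.809524)
  = −0.75 × (-0.211309) = 0.158482 substitutions/site.

0.158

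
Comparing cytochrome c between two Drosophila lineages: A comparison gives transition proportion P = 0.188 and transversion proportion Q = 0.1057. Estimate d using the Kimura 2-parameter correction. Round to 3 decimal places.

0.388

Under the Kimura two-parameter model, d = −½ ln(1 − 2P − Q) − ¼ ln(1 − 2Q).
1 − 2P − Q = 0.5183, giving −½ ln(0.5183) = 0.328601.
1 − 2Q = 0.7886, giving −¼ ln(0.7886) = 0.059374.
d = 0.328601 + 0.059374 = 0.387975.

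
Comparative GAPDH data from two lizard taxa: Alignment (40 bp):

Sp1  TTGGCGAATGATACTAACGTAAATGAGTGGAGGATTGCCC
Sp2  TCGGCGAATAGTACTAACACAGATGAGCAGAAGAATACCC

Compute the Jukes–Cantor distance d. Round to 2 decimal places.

0.34

The sequences differ at 11 of 40 sites, so p = 11/40 = 0.275.
d = −(3/4) ln(1 − 4p/3) = −0.75 ln(1 − 0.366667) = −0.75 ln(0.633333)
  = −0.75 × (-0.456759) = 0.342569 substitutions/site.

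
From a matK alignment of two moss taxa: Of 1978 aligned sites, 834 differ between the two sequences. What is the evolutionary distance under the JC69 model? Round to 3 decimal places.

0.619

p = 834/1978 ≈ 0.421638.
d = −(3/4) ln(1 − 4p/3) = −0.75 ln(1 − 0.562184) = −0.75 ln(0.437816)
  = −0.75 × (-0.825957) = 0.619468 substitutions/site.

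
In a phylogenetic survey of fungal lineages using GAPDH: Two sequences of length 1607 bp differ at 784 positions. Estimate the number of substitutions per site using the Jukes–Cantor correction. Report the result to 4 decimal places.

p = 784/1607 ≈ 0.487866.
d = −(3/4) ln(1 − 4p/3) = −0.75 ln(1 − 0.650488) = −0.75 ln(0.349512)
  = −0.75 × (-1.051217) = 0.788413 substitutions/site.

0.7884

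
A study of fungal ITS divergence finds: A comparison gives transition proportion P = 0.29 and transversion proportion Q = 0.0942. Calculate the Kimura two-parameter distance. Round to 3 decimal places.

0.613

Under the Kimura two-parameter model, d = −½ ln(1 − 2P − Q) − ¼ ln(1 − 2Q).
1 − 2P − Q = 0.3258, giving −½ ln(0.3258) = 0.560736.
1 − 2Q = 0.8116, giving −¼ ln(0.8116) = 0.052187.
d = 0.560736 + 0.052187 = 0.612923.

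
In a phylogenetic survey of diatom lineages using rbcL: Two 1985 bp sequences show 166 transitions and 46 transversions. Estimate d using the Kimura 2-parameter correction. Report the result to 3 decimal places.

0.117

P = 166/1985 ≈ 0.083627 and Q = 46/1985 ≈ 0.023174.
Under the Kimura two-parameter model, d = −½ ln(1 − 2P − Q) − ¼ ln(1 − 2Q).
1 − 2P − Q = 0.809572, giving −½ ln(0.809572) = 0.105625.
1 − 2Q = 0.953652, giving −¼ ln(0.953652) = 0.011864.
d = 0.105625 + 0.011864 = 0.117489.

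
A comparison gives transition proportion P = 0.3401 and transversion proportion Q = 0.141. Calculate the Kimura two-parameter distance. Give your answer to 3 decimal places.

Under the Kimura two-parameter model, d = −½ ln(1 − 2P − Q) − ¼ ln(1 − 2Q).
1 − 2P − Q = 0.1788, giving −½ ln(0.1788) = 0.860744.
1 − 2Q = 0.718, giving −¼ ln(0.718) = 0.082821.
d = 0.860744 + 0.082821 = 0.943565.

0.944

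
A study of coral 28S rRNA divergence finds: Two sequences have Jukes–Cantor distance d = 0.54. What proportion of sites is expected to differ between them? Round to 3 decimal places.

0.385

p = (3/4)(1 − e^(−4d/3)) = 0.75 × (1 − e^(-0.72)) = 0.75 × (1 − 0.486752) = 0.384936.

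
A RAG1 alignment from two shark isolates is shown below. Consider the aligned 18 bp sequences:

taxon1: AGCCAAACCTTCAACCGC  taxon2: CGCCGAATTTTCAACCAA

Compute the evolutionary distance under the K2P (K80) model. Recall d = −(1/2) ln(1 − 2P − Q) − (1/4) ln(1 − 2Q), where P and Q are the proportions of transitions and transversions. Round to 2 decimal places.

0.47

Of 18 sites, 4 differences are transitions and 2 are transversions, so P = 4/18 ≈ 0.222222 and Q = 2/18 ≈ 0.111111.
Under the Kimura two-parameter model, d = −½ ln(1 − 2P − Q) − ¼ ln(1 − 2Q).
1 − 2P − Q = 0.444445, giving −½ ln(0.444445) = 0.405464.
1 − 2Q = 0.777778, giving −¼ ln(0.777778) = 0.062829.
d = 0.405464 + 0.062829 = 0.468293.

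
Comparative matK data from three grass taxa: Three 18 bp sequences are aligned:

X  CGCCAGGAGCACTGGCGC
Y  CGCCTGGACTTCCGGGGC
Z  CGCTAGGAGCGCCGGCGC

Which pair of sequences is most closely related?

X–Y: 6/18 differ, p = 0.333, d = 0.441.
X–Z: 3/18 differ, p = 0.167, d = 0.188.
Y–Z: 6/18 differ, p = 0.333, d = 0.441.
The smallest distance is between X and Z.

X and Z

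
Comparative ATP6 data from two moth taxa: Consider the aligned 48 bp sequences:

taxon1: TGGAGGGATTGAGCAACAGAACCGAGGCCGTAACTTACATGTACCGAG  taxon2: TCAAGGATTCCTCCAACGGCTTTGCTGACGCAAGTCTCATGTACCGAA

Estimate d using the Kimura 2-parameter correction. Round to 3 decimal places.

Of 48 sites, 9 differences are transitions and 12 are transversions, so P = 9/48 = 0.1875 and Q = 12/48 = 0.25.
Under the Kimura two-parameter model, d = −½ ln(1 − 2P − Q) − ¼ ln(1 − 2Q).
1 − 2P − Q = 0.375, giving −½ ln(0.375) = 0.490415.
1 − 2Q = 0.5, giving −¼ ln(0.5) = 0.173287.
d = 0.490415 + 0.173287 = 0.663702.

0.664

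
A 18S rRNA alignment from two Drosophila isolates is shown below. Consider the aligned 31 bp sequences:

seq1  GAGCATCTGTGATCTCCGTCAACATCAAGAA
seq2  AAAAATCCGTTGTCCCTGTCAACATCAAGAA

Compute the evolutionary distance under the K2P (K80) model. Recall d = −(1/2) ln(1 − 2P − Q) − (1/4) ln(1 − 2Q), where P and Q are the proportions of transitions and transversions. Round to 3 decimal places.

0.335

Of 31 sites, 6 differences are transitions and 2 are transversions, so P = 6/31 ≈ 0.193548 and Q = 2/31 ≈ 0.064516.
Under the Kimura two-parameter model, d = −½ ln(1 − 2P − Q) − ¼ ln(1 − 2Q).
1 − 2P − Q = 0.548388, giving −½ ln(0.548388) = 0.300386.
1 − 2Q = 0.870968, giving −¼ ln(0.870968) = 0.034538.
d = 0.300386 + 0.034538 = 0.334924.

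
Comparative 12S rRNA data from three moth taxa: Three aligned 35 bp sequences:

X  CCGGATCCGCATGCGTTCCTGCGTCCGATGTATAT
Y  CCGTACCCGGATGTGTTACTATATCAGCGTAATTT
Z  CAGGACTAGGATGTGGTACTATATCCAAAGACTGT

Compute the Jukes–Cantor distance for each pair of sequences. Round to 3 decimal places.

d(X,Y) = 0.572, d(X,Z) = 0.705, d(Y,Z) = 0.458

X–Y: 14/35 sites differ → p = 0.4, d = −0.75 ln(1 − 0.533333) = 0.571605 ≈ 0.572.
X–Z: 16/35 sites differ → p ≈ 0.457143, d = −0.75 ln(1 − 0.609524) = 0.705292 ≈ 0.705.
Y–Z: 12/35 sites differ → p ≈ 0.342857, d = −0.75 ln(1 − 0.457143) = 0.458182 ≈ 0.458.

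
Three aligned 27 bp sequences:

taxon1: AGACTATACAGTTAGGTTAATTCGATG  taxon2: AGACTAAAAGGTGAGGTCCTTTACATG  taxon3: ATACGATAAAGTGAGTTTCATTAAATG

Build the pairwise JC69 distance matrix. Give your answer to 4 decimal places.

taxon1–taxon2: 9/27 sites differ → p ≈ 0.333333, d = −0.75 ln(1 − 0.444444) = 0.440839 ≈ 0.4408.
taxon1–taxon3: 8/27 sites differ → p ≈ 0.296296, d = −0.75 ln(1 − 0.395061) = 0.376971 ≈ 0.3770.
taxon2–taxon3: 8/27 sites differ → p ≈ 0.296296, d = −0.75 ln(1 − 0.395061) = 0.376971 ≈ 0.3770.

d(taxon1,taxon2) = 0.4408, d(taxon1,taxon3) = 0.3770, d(taxon2,taxon3) = 0.3770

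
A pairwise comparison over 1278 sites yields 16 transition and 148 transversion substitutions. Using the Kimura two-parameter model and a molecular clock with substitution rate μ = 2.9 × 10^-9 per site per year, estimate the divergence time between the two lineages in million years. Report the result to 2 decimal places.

P = 16/1278 ≈ 0.01252 and Q = 148/1278 ≈ 0.115806.
Under the Kimura two-parameter model, d = −½ ln(1 − 2P − Q) − ¼ ln(1 − 2Q).
1 − 2P − Q = 0.859154, giving −½ ln(0.859154) = 0.075904.
1 − 2Q = 0.768388, giving −¼ ln(0.768388) = 0.065865.
d = 0.075904 + 0.065865 = 0.141769.
Under a molecular clock d = 2μt, so t = d/(2μ) = 0.141769 / (2 × 2.9 × 10^-9) = 24.44 million years.

24.44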